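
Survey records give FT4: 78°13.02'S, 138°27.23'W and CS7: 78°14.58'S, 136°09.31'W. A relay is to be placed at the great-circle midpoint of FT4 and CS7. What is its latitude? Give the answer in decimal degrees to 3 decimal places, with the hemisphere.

FT4: φ = -78.21700°, λ = -138.45383°
CS7: φ = -78.24300°, λ = -136.15517°
Bx = cos φ₂ cos Δλ = 0.203597,  By = cos φ₂ sin Δλ = 0.008173
φₘ = atan2(sin φ₁ + sin φ₂, √((cos φ₁ + Bx)² + By²)) = -78.23230°
λₘ = λ₁ + atan2(By, cos φ₁ + Bx) = -137.30575°

78.232°S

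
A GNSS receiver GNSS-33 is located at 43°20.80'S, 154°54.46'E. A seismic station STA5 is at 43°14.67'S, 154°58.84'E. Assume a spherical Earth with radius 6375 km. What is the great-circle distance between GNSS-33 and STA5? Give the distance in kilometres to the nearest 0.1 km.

GNSS-33: φ = -43.34667°, λ = +154.90767°
STA5: φ = -43.24450°, λ = +154.98067°
Δφ = 0.1022°,  Δλ = 0.0730°
a = sin²(Δφ/2) + cos φ₁ cos φ₂ sin²(Δλ/2) = 0.000001
c = 2·arcsin(√a) = 0.002010 rad = 0.1152°
d = R·c = 6375 × 0.002010 = 12.8 km

12.8 km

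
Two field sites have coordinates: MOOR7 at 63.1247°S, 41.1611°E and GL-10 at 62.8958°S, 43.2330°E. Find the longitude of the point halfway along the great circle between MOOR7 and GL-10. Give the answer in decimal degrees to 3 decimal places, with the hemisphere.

42.201°E

Bx = cos φ₂ cos Δλ = 0.455312,  By = cos φ₂ sin Δλ = 0.016472
φₘ = atan2(sin φ₁ + sin φ₂, √((cos φ₁ + Bx)² + By²)) = -63.01404°
λₘ = λ₁ + atan2(By, cos φ₁ + Bx) = 42.20111°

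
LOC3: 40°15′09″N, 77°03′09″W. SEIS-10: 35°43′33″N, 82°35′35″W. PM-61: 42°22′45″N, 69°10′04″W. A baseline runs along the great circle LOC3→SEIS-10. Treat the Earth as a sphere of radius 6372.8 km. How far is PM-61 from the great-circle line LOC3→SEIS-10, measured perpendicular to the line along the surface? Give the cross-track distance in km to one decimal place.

LOC3: φ = +40.25250°, λ = -77.05250°
SEIS-10: φ = +35.72583°, λ = -82.59306°
PM-61: φ = +42.37917°, λ = -69.16778°
δ₁₃ = central angle LOC3→PM-61 = 0.109770 rad  (haversine)
θ₁₃ = bearing LOC3→PM-61 = 67.671°,  θ₁₂ = bearing LOC3→SEIS-10 = 225.706°
dₓₜ = R·arcsin(sin δ₁₃ · sin(θ₁₃ − θ₁₂)) = 6372.8·arcsin(0.10955·sin(-158.036°)) = -261.197 km
|dₓₜ| = 261.197 km

261.2 km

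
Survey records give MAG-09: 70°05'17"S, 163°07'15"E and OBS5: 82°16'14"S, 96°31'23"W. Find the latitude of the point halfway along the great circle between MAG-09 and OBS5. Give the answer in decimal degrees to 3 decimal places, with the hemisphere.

MAG-09: φ = -70.08806°, λ = +163.12083°
OBS5: φ = -82.27056°, λ = -96.52306°
Bx = cos φ₂ cos Δλ = -0.024178,  By = cos φ₂ sin Δλ = 0.132304
φₘ = atan2(sin φ₁ + sin φ₂, √((cos φ₁ + Bx)² + By²)) = -79.92993°
λₘ = λ₁ + atan2(By, cos φ₁ + Bx) = -174.18651°

79.930°S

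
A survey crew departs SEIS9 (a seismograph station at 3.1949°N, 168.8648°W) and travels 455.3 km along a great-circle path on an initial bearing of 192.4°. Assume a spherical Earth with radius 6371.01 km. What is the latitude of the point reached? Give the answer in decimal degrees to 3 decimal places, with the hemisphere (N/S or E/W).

δ = d/R = 455.3/6371.01 = 0.071464 rad
φ₂ = arcsin(sin φ₁ cos δ + cos φ₁ sin δ cos θ)
   = arcsin(0.05573·0.99745 + 0.99845·0.07140·-0.97667) = -0.80441°
λ₂ = λ₁ + atan2(sin θ sin δ cos φ₁, cos δ − sin φ₁ sin φ₂) = -169.74343°

0.804°S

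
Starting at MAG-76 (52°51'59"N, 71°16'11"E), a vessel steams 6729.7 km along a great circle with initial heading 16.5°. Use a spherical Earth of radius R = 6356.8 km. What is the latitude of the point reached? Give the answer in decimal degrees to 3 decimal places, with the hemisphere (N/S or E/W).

MAG-76: φ = +52.86639°, λ = +71.26972°
δ = d/R = 6729.7/6356.8 = 1.058662 rad
φ₂ = arcsin(sin φ₁ cos δ + cos φ₁ sin δ cos θ)
   = arcsin(0.79723·0.49004 + 0.60368·0.87170·0.95882) = 63.53777°
λ₂ = λ₁ + atan2(sin θ sin δ cos φ₁, cos δ − sin φ₁ sin φ₂) = -142.48180°

63.538°N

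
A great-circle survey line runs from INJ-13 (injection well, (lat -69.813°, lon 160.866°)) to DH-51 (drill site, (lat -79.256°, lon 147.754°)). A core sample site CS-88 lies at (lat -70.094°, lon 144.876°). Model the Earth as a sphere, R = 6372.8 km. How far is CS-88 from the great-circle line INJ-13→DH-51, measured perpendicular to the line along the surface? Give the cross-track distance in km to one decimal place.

553.7 km

δ₁₃ = central angle INJ-13→CS-88 = 0.095513 rad  (haversine)
θ₁₃ = bearing INJ-13→CS-88 = 259.568°,  θ₁₂ = bearing INJ-13→DH-51 = 194.079°
dₓₜ = R·arcsin(sin δ₁₃ · sin(θ₁₃ − θ₁₂)) = 6372.8·arcsin(0.09537·sin(65.489°)) = 553.685 km
|dₓₜ| = 553.685 km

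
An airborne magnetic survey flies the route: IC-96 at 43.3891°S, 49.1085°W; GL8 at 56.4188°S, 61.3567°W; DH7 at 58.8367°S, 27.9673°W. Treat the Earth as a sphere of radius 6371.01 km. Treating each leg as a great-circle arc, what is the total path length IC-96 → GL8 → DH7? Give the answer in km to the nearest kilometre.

IC-96→GL8: c = 0.264956 rad, d = 1688.04 km
GL8→DH7: c = 0.311523 rad, d = 1984.72 km
Total = 1688.04 + 1984.72 = 3672.76 km

3673 km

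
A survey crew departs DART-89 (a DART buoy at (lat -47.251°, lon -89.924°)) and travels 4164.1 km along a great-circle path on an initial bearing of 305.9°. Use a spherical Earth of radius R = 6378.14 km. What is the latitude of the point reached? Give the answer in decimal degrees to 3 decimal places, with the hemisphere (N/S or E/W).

δ = d/R = 4164.1/6378.14 = 0.652871 rad
φ₂ = arcsin(sin φ₁ cos δ + cos φ₁ sin δ cos θ)
   = arcsin(-0.73433·0.79434 + 0.67879·0.60747·0.58637) = -19.96995°
λ₂ = λ₁ + atan2(sin θ sin δ cos φ₁, cos δ − sin φ₁ sin φ₂) = -121.49507°

19.970°S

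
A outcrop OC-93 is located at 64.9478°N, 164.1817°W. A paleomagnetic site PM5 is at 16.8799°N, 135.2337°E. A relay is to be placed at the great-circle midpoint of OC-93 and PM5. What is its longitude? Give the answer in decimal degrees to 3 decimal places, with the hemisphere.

152.804°E

Bx = cos φ₂ cos Δλ = 0.469977,  By = cos φ₂ sin Δλ = -0.833552
φₘ = atan2(sin φ₁ + sin φ₂, √((cos φ₁ + Bx)² + By²)) = 44.39349°
λₘ = λ₁ + atan2(By, cos φ₁ + Bx) = 152.80380°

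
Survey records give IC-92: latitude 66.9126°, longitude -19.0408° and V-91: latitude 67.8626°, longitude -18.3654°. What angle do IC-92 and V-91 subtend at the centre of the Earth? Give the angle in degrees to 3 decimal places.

Δφ = 0.9500°,  Δλ = 0.6754°
a = sin²(Δφ/2) + cos φ₁ cos φ₂ sin²(Δλ/2) = 0.000074
c = 2·arcsin(√a) = 0.017189 rad = 0.9848°

0.985°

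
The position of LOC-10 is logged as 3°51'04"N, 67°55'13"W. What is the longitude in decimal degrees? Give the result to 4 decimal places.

67.9203°W

67° + 55′/60 + 13″/3600 = 67 + 0.91667 + 0.00361 = 67.9203°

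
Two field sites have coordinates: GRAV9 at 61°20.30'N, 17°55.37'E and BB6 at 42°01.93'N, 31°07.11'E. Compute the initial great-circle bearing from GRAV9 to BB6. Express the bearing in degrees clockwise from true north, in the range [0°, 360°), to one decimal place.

151.6°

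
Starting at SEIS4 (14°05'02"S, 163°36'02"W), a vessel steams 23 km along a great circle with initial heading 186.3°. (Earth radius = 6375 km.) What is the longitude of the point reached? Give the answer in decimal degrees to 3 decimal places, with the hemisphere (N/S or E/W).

SEIS4: φ = -14.08389°, λ = -163.60056°
δ = d/R = 23/6375 = 0.003608 rad
φ₂ = arcsin(sin φ₁ cos δ + cos φ₁ sin δ cos θ)
   = arcsin(-0.24334·0.99999 + 0.96994·0.00361·-0.99396) = -14.28935°
λ₂ = λ₁ + atan2(sin θ sin δ cos φ₁, cos δ − sin φ₁ sin φ₂) = -163.62396°

163.624°W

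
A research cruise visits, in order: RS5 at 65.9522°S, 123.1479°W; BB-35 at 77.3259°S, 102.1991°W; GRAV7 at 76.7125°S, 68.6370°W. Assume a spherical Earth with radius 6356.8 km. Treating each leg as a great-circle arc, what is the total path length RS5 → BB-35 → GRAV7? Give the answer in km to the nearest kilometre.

RS5→BB-35: c = 0.226528 rad, d = 1439.99 km
BB-35→GRAV7: c = 0.130201 rad, d = 827.66 km
Total = 1439.99 + 827.66 = 2267.66 km

2268 km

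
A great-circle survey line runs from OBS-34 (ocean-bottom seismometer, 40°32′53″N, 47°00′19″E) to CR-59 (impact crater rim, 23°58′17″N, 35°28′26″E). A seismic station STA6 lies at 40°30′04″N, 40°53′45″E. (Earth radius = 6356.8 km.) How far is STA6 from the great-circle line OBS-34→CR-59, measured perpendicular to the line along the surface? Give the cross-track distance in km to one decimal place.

435.1 km

OBS-34: φ = +40.54806°, λ = +47.00528°
CR-59: φ = +23.97139°, λ = +35.47389°
STA6: φ = +40.50111°, λ = +40.89583°
δ₁₃ = central angle OBS-34→STA6 = 0.081040 rad  (haversine)
θ₁₃ = bearing OBS-34→STA6 = 271.407°,  θ₁₂ = bearing OBS-34→CR-59 = 213.756°
dₓₜ = R·arcsin(sin δ₁₃ · sin(θ₁₃ − θ₁₂)) = 6356.8·arcsin(0.08095·sin(57.651°)) = 435.070 km
|dₓₜ| = 435.070 km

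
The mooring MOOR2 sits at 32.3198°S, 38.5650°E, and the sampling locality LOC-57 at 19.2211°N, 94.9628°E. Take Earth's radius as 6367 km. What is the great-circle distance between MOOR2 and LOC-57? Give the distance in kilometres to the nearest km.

8290 km

Δφ = 51.5409°,  Δλ = 56.3978°
a = sin²(Δφ/2) + cos φ₁ cos φ₂ sin²(Δλ/2) = 0.367199
c = 2·arcsin(√a) = 1.301968 rad = 74.5973°
d = R·c = 6367 × 1.301968 = 8289.6 km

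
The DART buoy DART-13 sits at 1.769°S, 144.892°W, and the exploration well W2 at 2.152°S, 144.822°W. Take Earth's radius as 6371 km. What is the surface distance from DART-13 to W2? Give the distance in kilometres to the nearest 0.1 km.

43.3 km

Δφ = -0.3830°,  Δλ = 0.0700°
a = sin²(Δφ/2) + cos φ₁ cos φ₂ sin²(Δλ/2) = 0.000012
c = 2·arcsin(√a) = 0.006795 rad = 0.3893°
d = R·c = 6371 × 0.006795 = 43.3 km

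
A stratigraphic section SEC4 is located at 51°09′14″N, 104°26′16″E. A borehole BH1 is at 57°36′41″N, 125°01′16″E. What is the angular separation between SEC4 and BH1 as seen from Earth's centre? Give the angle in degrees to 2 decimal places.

SEC4: φ = +51.15389°, λ = +104.43778°
BH1: φ = +57.61139°, λ = +125.02111°
Δφ = 6.4575°,  Δλ = 20.5833°
a = sin²(Δφ/2) + cos φ₁ cos φ₂ sin²(Δλ/2) = 0.013896
c = 2·arcsin(√a) = 0.236316 rad = 13.5399°

13.54°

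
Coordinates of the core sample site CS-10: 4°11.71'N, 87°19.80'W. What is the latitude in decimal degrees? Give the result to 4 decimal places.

4.1952°N

4° + 11.71′/60 = 4 + 0.19517 = 4.1952°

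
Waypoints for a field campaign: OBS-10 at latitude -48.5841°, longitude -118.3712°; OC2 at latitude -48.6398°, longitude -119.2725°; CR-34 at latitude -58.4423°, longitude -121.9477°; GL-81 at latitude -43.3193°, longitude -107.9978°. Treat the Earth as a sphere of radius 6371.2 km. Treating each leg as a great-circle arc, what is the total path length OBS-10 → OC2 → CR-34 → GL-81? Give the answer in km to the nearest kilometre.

OBS-10→OC2: c = 0.010446 rad, d = 66.55 km
OC2→CR-34: c = 0.173286 rad, d = 1104.04 km
CR-34→GL-81: c = 0.304029 rad, d = 1937.03 km
Total = 66.55 + 1104.04 + 1937.03 = 3107.62 km

3108 km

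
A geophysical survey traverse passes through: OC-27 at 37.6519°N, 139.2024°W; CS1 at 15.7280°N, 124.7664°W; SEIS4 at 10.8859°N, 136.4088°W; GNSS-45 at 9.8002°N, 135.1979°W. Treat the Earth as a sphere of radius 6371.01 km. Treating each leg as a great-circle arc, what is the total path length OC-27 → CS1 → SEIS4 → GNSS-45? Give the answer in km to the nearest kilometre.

4369 km

OC-27→CS1: c = 0.442652 rad, d = 2820.14 km
CS1→SEIS4: c = 0.214965 rad, d = 1369.54 km
SEIS4→GNSS-45: c = 0.028130 rad, d = 179.22 km
Total = 2820.14 + 1369.54 + 179.22 = 4368.90 km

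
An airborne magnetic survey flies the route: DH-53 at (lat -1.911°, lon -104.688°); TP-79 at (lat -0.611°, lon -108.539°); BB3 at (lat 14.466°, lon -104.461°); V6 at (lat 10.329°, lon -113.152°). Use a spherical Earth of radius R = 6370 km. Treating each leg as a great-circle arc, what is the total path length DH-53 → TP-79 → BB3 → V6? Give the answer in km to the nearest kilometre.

3237 km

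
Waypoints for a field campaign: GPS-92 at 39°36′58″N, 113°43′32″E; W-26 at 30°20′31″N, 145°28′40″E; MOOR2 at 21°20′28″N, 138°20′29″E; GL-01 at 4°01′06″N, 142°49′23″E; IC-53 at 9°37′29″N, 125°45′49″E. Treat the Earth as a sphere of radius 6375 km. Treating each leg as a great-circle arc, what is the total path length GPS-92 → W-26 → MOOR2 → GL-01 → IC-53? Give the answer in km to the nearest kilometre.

GPS-92: φ = +39.61611°, λ = +113.72556°
W-26: φ = +30.34194°, λ = +145.47778°
MOOR2: φ = +21.34111°, λ = +138.34139°
GL-01: φ = +4.01833°, λ = +142.82306°
IC-53: φ = +9.62472°, λ = +125.76361°
GPS-92→W-26: c = 0.479065 rad, d = 3054.04 km
W-26→MOOR2: c = 0.192866 rad, d = 1229.52 km
MOOR2→GL-01: c = 0.311739 rad, d = 1987.34 km
GL-01→IC-53: c = 0.311276 rad, d = 1984.39 km
Total = 3054.04 + 1229.52 + 1987.34 + 1984.39 = 8255.29 km

8255 km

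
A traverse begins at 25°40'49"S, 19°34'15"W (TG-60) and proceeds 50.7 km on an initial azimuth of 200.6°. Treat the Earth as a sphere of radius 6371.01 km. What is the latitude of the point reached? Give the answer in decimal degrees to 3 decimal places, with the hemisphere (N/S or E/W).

TG-60: φ = -25.68028°, λ = -19.57083°
δ = d/R = 50.7/6371.01 = 0.007958 rad
φ₂ = arcsin(sin φ₁ cos δ + cos φ₁ sin δ cos θ)
   = arcsin(-0.43335·0.99997 + 0.90123·0.00796·-0.93606) = -26.10697°
λ₂ = λ₁ + atan2(sin θ sin δ cos φ₁, cos δ − sin φ₁ sin φ₂) = -19.74948°

26.107°S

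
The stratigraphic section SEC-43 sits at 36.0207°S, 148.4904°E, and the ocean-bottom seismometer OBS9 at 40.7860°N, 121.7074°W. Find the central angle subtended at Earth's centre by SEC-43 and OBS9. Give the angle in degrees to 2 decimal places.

112.46°

Δφ = 76.8067°,  Δλ = 89.8022°
a = sin²(Δφ/2) + cos φ₁ cos φ₂ sin²(Δλ/2) = 0.691020
c = 2·arcsin(√a) = 1.962798 rad = 112.4600°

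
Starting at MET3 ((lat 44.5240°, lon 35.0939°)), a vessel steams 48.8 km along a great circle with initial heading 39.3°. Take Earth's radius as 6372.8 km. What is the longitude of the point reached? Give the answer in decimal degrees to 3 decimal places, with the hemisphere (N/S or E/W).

35.486°E

δ = d/R = 48.8/6372.8 = 0.007658 rad
φ₂ = arcsin(sin φ₁ cos δ + cos φ₁ sin δ cos θ)
   = arcsin(0.70121·0.99997 + 0.71296·0.00766·0.77384) = 44.86285°
λ₂ = λ₁ + atan2(sin θ sin δ cos φ₁, cos δ − sin φ₁ sin φ₂) = 35.48596°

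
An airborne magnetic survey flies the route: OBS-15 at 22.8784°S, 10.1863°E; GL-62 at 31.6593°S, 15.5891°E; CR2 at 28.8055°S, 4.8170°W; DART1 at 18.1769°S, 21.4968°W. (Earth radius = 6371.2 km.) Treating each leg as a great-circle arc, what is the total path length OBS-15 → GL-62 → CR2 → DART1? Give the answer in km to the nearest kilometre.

OBS-15→GL-62: c = 0.174605 rad, d = 1112.44 km
GL-62→CR2: c = 0.311244 rad, d = 1983.00 km
CR2→DART1: c = 0.324490 rad, d = 2067.39 km
Total = 1112.44 + 1983.00 + 2067.39 = 5162.83 km

5163 km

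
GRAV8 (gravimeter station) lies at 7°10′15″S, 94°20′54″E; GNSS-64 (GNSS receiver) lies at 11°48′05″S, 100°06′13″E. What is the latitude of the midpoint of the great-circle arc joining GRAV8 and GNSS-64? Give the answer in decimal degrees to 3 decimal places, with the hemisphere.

9.498°S

GRAV8: φ = -7.17083°, λ = +94.34833°
GNSS-64: φ = -11.80139°, λ = +100.10361°
Bx = cos φ₂ cos Δλ = 0.973928,  By = cos φ₂ sin Δλ = 0.098160
φₘ = atan2(sin φ₁ + sin φ₂, √((cos φ₁ + Bx)² + By²)) = -9.49787°
λₘ = λ₁ + atan2(By, cos φ₁ + Bx) = 97.20652°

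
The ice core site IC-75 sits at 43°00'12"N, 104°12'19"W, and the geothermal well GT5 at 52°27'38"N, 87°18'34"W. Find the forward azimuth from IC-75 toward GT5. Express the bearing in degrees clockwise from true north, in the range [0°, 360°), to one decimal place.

IC-75: φ = +43.00333°, λ = -104.20528°
GT5: φ = +52.46056°, λ = -87.30944°
Δλ = 16.8958°
y = sin Δλ · cos φ₂ = 0.177085
x = cos φ₁ sin φ₂ − sin φ₁ cos φ₂ cos Δλ = 0.182249
θ = atan2(y, x) = 44.1765° → 44.1765° (mod 360°)

44.2°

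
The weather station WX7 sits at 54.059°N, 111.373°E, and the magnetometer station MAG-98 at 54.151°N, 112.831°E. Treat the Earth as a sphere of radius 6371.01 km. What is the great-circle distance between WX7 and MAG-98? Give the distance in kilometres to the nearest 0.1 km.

95.6 km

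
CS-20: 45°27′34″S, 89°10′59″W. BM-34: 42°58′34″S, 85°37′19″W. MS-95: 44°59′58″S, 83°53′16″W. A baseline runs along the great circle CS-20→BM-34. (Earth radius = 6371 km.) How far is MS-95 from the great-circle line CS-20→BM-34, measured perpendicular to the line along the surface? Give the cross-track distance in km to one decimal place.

256.0 km

CS-20: φ = -45.45944°, λ = -89.18306°
BM-34: φ = -42.97611°, λ = -85.62194°
MS-95: φ = -44.99944°, λ = -83.88778°
δ₁₃ = central angle CS-20→MS-95 = 0.065570 rad  (haversine)
θ₁₃ = bearing CS-20→MS-95 = 84.854°,  θ₁₂ = bearing CS-20→BM-34 = 47.038°
dₓₜ = R·arcsin(sin δ₁₃ · sin(θ₁₃ − θ₁₂)) = 6371·arcsin(0.06552·sin(37.816°)) = 256.016 km
|dₓₜ| = 256.016 km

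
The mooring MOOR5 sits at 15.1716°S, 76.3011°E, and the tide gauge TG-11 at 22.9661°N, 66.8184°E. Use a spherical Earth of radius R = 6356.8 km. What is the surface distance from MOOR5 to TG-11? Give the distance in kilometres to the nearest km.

Δφ = 38.1377°,  Δλ = -9.4827°
a = sin²(Δφ/2) + cos φ₁ cos φ₂ sin²(Δλ/2) = 0.112807
c = 2·arcsin(√a) = 0.685052 rad = 39.2506°
d = R·c = 6356.8 × 0.685052 = 4354.7 km

4355 km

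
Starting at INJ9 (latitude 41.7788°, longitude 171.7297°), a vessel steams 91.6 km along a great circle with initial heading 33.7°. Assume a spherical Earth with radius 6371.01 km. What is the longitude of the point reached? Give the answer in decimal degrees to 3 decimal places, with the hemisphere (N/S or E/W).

172.349°E

δ = d/R = 91.6/6371.01 = 0.014378 rad
φ₂ = arcsin(sin φ₁ cos δ + cos φ₁ sin δ cos θ)
   = arcsin(0.66626·0.99990 + 0.74572·0.01438·0.83195) = 42.46249°
λ₂ = λ₁ + atan2(sin θ sin δ cos φ₁, cos δ − sin φ₁ sin φ₂) = 172.34926°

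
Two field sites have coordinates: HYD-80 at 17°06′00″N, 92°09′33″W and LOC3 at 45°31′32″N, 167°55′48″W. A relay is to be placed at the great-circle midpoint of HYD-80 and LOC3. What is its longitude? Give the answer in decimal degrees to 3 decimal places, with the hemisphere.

123.209°W

HYD-80: φ = +17.10000°, λ = -92.15917°
LOC3: φ = +45.52556°, λ = -167.93000°
Bx = cos φ₂ cos Δλ = 0.172206,  By = cos φ₂ sin Δλ = -0.679097
φₘ = atan2(sin φ₁ + sin φ₂, √((cos φ₁ + Bx)² + By²)) = 37.42614°
λₘ = λ₁ + atan2(By, cos φ₁ + Bx) = -123.20867°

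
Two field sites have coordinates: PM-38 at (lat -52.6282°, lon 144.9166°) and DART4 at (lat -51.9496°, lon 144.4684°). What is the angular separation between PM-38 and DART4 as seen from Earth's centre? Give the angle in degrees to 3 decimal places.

Δφ = 0.6786°,  Δλ = -0.4482°
a = sin²(Δφ/2) + cos φ₁ cos φ₂ sin²(Δλ/2) = 0.000041
c = 2·arcsin(√a) = 0.012774 rad = 0.7319°

0.732°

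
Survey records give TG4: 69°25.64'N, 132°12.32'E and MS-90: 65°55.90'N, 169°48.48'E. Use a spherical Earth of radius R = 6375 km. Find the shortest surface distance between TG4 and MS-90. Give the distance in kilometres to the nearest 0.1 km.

1607.7 km

TG4: φ = +69.42733°, λ = +132.20533°
MS-90: φ = +65.93167°, λ = +169.80800°
Δφ = -3.4957°,  Δλ = 37.6027°
a = sin²(Δφ/2) + cos φ₁ cos φ₂ sin²(Δλ/2) = 0.015816
c = 2·arcsin(√a) = 0.252188 rad = 14.4493°
d = R·c = 6375 × 0.252188 = 1607.7 km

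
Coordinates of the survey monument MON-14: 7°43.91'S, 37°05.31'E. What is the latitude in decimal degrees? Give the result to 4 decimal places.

7.7318°S

7° + 43.91′/60 = 7 + 0.73183 = 7.7318°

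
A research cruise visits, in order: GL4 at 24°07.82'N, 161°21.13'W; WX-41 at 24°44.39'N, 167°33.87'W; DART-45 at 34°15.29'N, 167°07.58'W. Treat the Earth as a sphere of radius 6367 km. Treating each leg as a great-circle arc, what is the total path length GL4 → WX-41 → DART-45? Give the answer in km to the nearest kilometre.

1690 km

GL4: φ = +24.13033°, λ = -161.35217°
WX-41: φ = +24.73983°, λ = -167.56450°
DART-45: φ = +34.25483°, λ = -167.12633°
GL4→WX-41: c = 0.099277 rad, d = 632.09 km
WX-41→DART-45: c = 0.166201 rad, d = 1058.20 km
Total = 632.09 + 1058.20 = 1690.29 km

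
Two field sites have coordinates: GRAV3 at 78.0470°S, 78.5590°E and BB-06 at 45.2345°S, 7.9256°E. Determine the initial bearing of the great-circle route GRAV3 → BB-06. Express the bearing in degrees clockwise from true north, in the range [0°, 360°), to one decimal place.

277.0°

Δλ = -70.6334°
y = sin Δλ · cos φ₂ = -0.664360
x = cos φ₁ sin φ₂ − sin φ₁ cos φ₂ cos Δλ = 0.081413
θ = atan2(y, x) = -83.0136° → 276.9864° (mod 360°)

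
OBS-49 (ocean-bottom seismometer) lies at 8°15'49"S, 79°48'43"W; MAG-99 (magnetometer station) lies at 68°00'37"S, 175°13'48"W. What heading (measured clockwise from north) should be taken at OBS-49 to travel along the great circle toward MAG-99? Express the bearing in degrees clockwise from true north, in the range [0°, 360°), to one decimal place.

OBS-49: φ = -8.26361°, λ = -79.81194°
MAG-99: φ = -68.01028°, λ = -175.23000°
Δλ = -95.4181°
y = sin Δλ · cos φ₂ = -0.372767
x = cos φ₁ sin φ₂ − sin φ₁ cos φ₂ cos Δλ = -0.922705
θ = atan2(y, x) = -158.0016° → 201.9984° (mod 360°)

202.0°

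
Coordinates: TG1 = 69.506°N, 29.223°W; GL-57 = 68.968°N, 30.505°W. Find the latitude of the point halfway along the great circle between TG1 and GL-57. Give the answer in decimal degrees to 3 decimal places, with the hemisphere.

Bx = cos φ₂ cos Δλ = 0.358799,  By = cos φ₂ sin Δλ = -0.008030
φₘ = atan2(sin φ₁ + sin φ₂, √((cos φ₁ + Bx)² + By²)) = 69.23819°
λₘ = λ₁ + atan2(By, cos φ₁ + Bx) = -29.87194°

69.238°N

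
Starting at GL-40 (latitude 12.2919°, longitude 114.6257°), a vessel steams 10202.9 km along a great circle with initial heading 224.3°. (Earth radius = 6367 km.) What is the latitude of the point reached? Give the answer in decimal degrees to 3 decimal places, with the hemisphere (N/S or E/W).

δ = d/R = 10202.9/6367 = 1.602466 rad
φ₂ = arcsin(sin φ₁ cos δ + cos φ₁ sin δ cos θ)
   = arcsin(0.21289·-0.03166 + 0.97708·0.99950·-0.71569) = -44.88421°
λ₂ = λ₁ + atan2(sin θ sin δ cos φ₁, cos δ − sin φ₁ sin φ₂) = 34.48737°

44.884°S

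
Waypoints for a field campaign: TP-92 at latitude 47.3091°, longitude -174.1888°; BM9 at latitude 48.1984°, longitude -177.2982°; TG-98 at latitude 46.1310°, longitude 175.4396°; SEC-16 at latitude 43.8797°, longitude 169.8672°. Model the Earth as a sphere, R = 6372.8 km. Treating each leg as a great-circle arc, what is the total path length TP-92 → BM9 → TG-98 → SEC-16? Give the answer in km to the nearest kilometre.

1352 km

TP-92→BM9: c = 0.039647 rad, d = 252.66 km
BM9→TG-98: c = 0.093377 rad, d = 595.07 km
TG-98→SEC-16: c = 0.079172 rad, d = 504.55 km
Total = 252.66 + 595.07 + 504.55 = 1352.28 km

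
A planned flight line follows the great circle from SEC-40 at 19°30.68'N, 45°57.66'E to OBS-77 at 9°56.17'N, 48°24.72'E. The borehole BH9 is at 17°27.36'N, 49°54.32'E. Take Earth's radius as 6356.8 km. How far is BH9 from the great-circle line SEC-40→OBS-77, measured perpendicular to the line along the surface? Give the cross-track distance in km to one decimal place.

349.6 km

SEC-40: φ = +19.51133°, λ = +45.96100°
OBS-77: φ = +9.93617°, λ = +48.41200°
BH9: φ = +17.45600°, λ = +49.90533°
δ₁₃ = central angle SEC-40→BH9 = 0.074491 rad  (haversine)
θ₁₃ = bearing SEC-40→BH9 = 118.149°,  θ₁₂ = bearing SEC-40→OBS-77 = 165.765°
dₓₜ = R·arcsin(sin δ₁₃ · sin(θ₁₃ − θ₁₂)) = 6356.8·arcsin(0.07442·sin(-47.616°)) = -349.615 km
|dₓₜ| = 349.615 km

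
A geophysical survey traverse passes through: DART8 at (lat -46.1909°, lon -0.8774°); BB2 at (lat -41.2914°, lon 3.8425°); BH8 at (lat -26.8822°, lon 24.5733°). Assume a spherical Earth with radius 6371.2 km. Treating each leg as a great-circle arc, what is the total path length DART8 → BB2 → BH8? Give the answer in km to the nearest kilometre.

3144 km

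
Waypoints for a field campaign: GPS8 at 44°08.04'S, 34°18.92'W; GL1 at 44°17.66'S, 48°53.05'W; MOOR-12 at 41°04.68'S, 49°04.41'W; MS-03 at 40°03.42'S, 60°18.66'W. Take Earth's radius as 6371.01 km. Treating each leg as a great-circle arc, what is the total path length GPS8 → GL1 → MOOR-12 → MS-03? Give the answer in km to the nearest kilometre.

2473 km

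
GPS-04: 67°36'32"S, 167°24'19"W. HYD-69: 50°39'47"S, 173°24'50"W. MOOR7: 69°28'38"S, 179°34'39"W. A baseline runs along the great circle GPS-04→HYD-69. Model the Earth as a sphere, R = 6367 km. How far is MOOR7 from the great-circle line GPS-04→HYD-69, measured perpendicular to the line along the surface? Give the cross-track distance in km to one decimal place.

516.2 km

GPS-04: φ = -67.60889°, λ = -167.40528°
HYD-69: φ = -50.66306°, λ = -173.41389°
MOOR7: φ = -69.47722°, λ = -179.57750°
δ₁₃ = central angle GPS-04→MOOR7 = 0.084096 rad  (haversine)
θ₁₃ = bearing GPS-04→MOOR7 = 241.647°,  θ₁₂ = bearing GPS-04→HYD-69 = 347.037°
dₓₜ = R·arcsin(sin δ₁₃ · sin(θ₁₃ − θ₁₂)) = 6367·arcsin(0.08400·sin(-105.390°)) = -516.194 km
|dₓₜ| = 516.194 km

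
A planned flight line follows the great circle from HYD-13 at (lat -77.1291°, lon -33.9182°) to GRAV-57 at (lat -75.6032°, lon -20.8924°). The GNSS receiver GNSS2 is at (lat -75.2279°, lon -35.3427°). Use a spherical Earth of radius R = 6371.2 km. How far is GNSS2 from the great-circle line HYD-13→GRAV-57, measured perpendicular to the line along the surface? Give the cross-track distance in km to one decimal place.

212.0 km

δ₁₃ = central angle HYD-13→GNSS2 = 0.033707 rad  (haversine)
θ₁₃ = bearing HYD-13→GNSS2 = 349.159°,  θ₁₂ = bearing HYD-13→GRAV-57 = 70.005°
dₓₜ = R·arcsin(sin δ₁₃ · sin(θ₁₃ − θ₁₂)) = 6371.2·arcsin(0.03370·sin(279.154°)) = -212.019 km
|dₓₜ| = 212.019 km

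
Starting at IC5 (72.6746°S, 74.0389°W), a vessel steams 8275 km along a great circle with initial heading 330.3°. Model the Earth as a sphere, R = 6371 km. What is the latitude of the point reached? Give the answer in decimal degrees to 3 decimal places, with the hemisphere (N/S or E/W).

0.415°S

δ = d/R = 8275/6371 = 1.298854 rad
φ₂ = arcsin(sin φ₁ cos δ + cos φ₁ sin δ cos θ)
   = arcsin(-0.95463·0.26860 + 0.29780·0.96325·0.86863) = -0.41512°
λ₂ = λ₁ + atan2(sin θ sin δ cos φ₁, cos δ − sin φ₁ sin φ₂) = -102.54574°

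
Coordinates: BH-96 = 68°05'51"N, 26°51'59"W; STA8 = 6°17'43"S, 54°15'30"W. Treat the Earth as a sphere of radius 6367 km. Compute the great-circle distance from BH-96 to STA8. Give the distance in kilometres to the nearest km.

8540 km

BH-96: φ = +68.09750°, λ = -26.86639°
STA8: φ = -6.29528°, λ = -54.25833°
Δφ = -74.3928°,  Δλ = -27.3919°
a = sin²(Δφ/2) + cos φ₁ cos φ₂ sin²(Δλ/2) = 0.386265
c = 2·arcsin(√a) = 1.341318 rad = 76.8519°
d = R·c = 6367 × 1.341318 = 8540.2 km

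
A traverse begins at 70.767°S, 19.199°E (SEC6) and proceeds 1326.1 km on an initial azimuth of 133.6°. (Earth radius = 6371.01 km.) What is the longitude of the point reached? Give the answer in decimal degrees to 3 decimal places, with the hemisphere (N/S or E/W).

δ = d/R = 1326.1/6371.01 = 0.208146 rad
φ₂ = arcsin(sin φ₁ cos δ + cos φ₁ sin δ cos θ)
   = arcsin(-0.94419·0.97842 + 0.32941·0.20665·-0.68962) = -76.10814°
λ₂ = λ₁ + atan2(sin θ sin δ cos φ₁, cos δ − sin φ₁ sin φ₂) = 57.75629°

57.756°E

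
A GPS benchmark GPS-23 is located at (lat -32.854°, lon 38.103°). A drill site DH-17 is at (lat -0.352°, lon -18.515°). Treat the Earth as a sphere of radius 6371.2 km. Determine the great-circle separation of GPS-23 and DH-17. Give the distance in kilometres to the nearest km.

6923 km

Δφ = 32.5020°,  Δλ = -56.6180°
a = sin²(Δφ/2) + cos φ₁ cos φ₂ sin²(Δλ/2) = 0.267231
c = 2·arcsin(√a) = 1.086554 rad = 62.2549°
d = R·c = 6371.2 × 1.086554 = 6922.7 km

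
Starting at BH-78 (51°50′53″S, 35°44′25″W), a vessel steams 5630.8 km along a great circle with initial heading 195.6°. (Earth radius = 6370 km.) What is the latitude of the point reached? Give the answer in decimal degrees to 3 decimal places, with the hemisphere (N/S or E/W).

BH-78: φ = -51.84806°, λ = -35.74028°
δ = d/R = 5630.8/6370 = 0.883956 rad
φ₂ = arcsin(sin φ₁ cos δ + cos φ₁ sin δ cos θ)
   = arcsin(-0.78638·0.63410 + 0.61775·0.77325·-0.96316) = -73.47959°
λ₂ = λ₁ + atan2(sin θ sin δ cos φ₁, cos δ − sin φ₁ sin φ₂) = -168.74687°

73.480°S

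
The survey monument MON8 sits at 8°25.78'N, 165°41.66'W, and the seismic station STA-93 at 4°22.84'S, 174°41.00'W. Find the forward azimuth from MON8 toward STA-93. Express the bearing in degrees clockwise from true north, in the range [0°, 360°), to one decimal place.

MON8: φ = +8.42967°, λ = -165.69433°
STA-93: φ = -4.38067°, λ = -174.68333°
Δλ = -8.9890°
y = sin Δλ · cos φ₂ = -0.155788
x = cos φ₁ sin φ₂ − sin φ₁ cos φ₂ cos Δλ = -0.219929
θ = atan2(y, x) = -144.6879° → 215.3121° (mod 360°)

215.3°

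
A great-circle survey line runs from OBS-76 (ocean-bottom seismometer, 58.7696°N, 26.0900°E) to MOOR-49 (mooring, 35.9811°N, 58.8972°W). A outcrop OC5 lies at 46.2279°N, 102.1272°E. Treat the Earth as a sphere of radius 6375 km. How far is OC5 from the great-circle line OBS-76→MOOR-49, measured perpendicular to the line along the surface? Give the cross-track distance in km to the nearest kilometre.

2737 km

δ₁₃ = central angle OBS-76→OC5 = 0.789776 rad  (haversine)
θ₁₃ = bearing OBS-76→OC5 = 70.962°,  θ₁₂ = bearing OBS-76→MOOR-49 = 286.850°
dₓₜ = R·arcsin(sin δ₁₃ · sin(θ₁₃ − θ₁₂)) = 6375·arcsin(0.71020·sin(-215.888°)) = 2737.390 km
|dₓₜ| = 2737.390 km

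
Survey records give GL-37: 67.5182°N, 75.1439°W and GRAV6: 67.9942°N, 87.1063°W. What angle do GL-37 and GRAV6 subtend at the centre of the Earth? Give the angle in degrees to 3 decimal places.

4.546°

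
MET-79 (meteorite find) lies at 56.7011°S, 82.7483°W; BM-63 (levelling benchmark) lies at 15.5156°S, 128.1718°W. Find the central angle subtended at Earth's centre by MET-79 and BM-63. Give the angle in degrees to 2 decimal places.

53.50°

Δφ = 41.1855°,  Δλ = -45.4235°
a = sin²(Δφ/2) + cos φ₁ cos φ₂ sin²(Δλ/2) = 0.202567
c = 2·arcsin(√a) = 0.933697 rad = 53.4969°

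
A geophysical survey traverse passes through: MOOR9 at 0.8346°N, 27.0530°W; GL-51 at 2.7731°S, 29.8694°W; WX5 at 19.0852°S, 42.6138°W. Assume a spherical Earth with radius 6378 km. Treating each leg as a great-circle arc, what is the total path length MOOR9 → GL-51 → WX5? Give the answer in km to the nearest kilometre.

2795 km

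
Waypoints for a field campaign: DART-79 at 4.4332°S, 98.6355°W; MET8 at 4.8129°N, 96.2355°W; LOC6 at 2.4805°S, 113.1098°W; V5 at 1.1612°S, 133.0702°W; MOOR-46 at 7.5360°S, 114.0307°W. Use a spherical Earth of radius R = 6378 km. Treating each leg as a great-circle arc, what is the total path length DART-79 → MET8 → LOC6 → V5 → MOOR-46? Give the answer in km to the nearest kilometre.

DART-79→MET8: c = 0.166711 rad, d = 1063.28 km
MET8→LOC6: c = 0.320605 rad, d = 2044.82 km
LOC6→V5: c = 0.348950 rad, d = 2225.60 km
V5→MOOR-46: c = 0.349353 rad, d = 2228.17 km
Total = 1063.28 + 2044.82 + 2225.60 + 2228.17 = 7561.88 km

7562 km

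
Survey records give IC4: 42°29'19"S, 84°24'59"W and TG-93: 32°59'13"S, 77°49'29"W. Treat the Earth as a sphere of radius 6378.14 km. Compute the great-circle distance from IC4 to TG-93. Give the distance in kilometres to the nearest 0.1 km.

IC4: φ = -42.48861°, λ = -84.41639°
TG-93: φ = -32.98694°, λ = -77.82472°
Δφ = 9.5017°,  Δλ = 6.5917°
a = sin²(Δφ/2) + cos φ₁ cos φ₂ sin²(Δλ/2) = 0.008904
c = 2·arcsin(√a) = 0.189004 rad = 10.8291°
d = R·c = 6378.14 × 0.189004 = 1205.5 km

1205.5 km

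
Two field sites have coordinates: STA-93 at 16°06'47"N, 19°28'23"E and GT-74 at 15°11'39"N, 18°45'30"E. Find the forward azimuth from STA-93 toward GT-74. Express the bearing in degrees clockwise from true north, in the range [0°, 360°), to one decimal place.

STA-93: φ = +16.11306°, λ = +19.47306°
GT-74: φ = +15.19417°, λ = +18.75833°
Δλ = -0.7147°
y = sin Δλ · cos φ₂ = -0.012038
x = cos φ₁ sin φ₂ − sin φ₁ cos φ₂ cos Δλ = -0.016016
θ = atan2(y, x) = -143.0711° → 216.9289° (mod 360°)

216.9°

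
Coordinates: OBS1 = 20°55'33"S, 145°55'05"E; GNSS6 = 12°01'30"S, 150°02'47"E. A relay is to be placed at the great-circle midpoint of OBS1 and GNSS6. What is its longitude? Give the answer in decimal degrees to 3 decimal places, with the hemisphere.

148.030°E

OBS1: φ = -20.92583°, λ = +145.91806°
GNSS6: φ = -12.02500°, λ = +150.04639°
Bx = cos φ₂ cos Δλ = 0.975519,  By = cos φ₂ sin Δλ = 0.070411
φₘ = atan2(sin φ₁ + sin φ₂, √((cos φ₁ + Bx)² + By²)) = -16.48553°
λₘ = λ₁ + atan2(By, cos φ₁ + Bx) = 148.02976°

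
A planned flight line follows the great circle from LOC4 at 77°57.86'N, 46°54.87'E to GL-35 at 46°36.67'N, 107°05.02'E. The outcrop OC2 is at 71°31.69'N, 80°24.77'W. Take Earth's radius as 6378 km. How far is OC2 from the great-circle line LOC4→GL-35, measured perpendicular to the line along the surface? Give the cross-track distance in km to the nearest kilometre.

1909 km

LOC4: φ = +77.96433°, λ = +46.91450°
GL-35: φ = +46.61117°, λ = +107.08367°
OC2: φ = +71.52817°, λ = -80.41283°
δ₁₃ = central angle LOC4→OC2 = 0.478755 rad  (haversine)
θ₁₃ = bearing LOC4→OC2 = 326.845°,  θ₁₂ = bearing LOC4→GL-35 = 107.042°
dₓₜ = R·arcsin(sin δ₁₃ · sin(θ₁₃ − θ₁₂)) = 6378·arcsin(0.46067·sin(219.803°)) = -1909.273 km
|dₓₜ| = 1909.273 km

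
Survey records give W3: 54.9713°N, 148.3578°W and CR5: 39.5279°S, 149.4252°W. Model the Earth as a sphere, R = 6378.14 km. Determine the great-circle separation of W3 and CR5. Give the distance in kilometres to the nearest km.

Δφ = -94.4992°,  Δλ = -1.0674°
a = sin²(Δφ/2) + cos φ₁ cos φ₂ sin²(Δλ/2) = 0.539261
c = 2·arcsin(√a) = 1.649399 rad = 94.5036°
d = R·c = 6378.14 × 1.649399 = 10520.1 km

10520 km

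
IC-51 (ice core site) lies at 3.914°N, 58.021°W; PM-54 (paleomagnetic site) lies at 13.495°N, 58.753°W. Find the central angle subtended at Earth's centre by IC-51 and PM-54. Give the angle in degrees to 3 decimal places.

9.608°

Δφ = 9.5810°,  Δλ = -0.7320°
a = sin²(Δφ/2) + cos φ₁ cos φ₂ sin²(Δλ/2) = 0.007014
c = 2·arcsin(√a) = 0.167695 rad = 9.6082°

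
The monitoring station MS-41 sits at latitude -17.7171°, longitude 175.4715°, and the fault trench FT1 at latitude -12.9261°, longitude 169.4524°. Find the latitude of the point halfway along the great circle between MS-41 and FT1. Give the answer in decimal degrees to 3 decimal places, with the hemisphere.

Bx = cos φ₂ cos Δλ = 0.969286,  By = cos φ₂ sin Δλ = -0.102203
φₘ = atan2(sin φ₁ + sin φ₂, √((cos φ₁ + Bx)² + By²)) = -15.34176°
λₘ = λ₁ + atan2(By, cos φ₁ + Bx) = 172.42742°

15.342°S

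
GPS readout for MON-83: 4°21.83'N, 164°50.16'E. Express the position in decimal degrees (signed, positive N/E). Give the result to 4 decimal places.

lat: 4.3638° N → +4.3638°
lon: 164.8360° E → +164.8360°

+4.3638°, +164.8360°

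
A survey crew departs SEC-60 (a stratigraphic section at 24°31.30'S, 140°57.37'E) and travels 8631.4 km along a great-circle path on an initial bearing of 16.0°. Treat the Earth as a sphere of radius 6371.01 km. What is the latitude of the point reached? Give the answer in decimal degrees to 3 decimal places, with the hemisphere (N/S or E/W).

SEC-60: φ = -24.52167°, λ = +140.95617°
δ = d/R = 8631.4/6371.01 = 1.354793 rad
φ₂ = arcsin(sin φ₁ cos δ + cos φ₁ sin δ cos θ)
   = arcsin(-0.41504·0.21433 + 0.90980·0.97676·0.96126) = 49.93218°
λ₂ = λ₁ + atan2(sin θ sin δ cos φ₁, cos δ − sin φ₁ sin φ₂) = 165.68101°

49.932°N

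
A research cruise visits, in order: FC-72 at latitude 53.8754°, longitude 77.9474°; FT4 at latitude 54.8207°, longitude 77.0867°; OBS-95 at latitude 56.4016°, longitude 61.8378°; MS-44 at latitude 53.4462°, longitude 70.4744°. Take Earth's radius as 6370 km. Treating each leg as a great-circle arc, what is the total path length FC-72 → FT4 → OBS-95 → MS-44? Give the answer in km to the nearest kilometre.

FC-72→FT4: c = 0.018678 rad, d = 118.98 km
FT4→OBS-95: c = 0.152499 rad, d = 971.42 km
OBS-95→MS-44: c = 0.100712 rad, d = 641.54 km
Total = 118.98 + 971.42 + 641.54 = 1731.93 km

1732 km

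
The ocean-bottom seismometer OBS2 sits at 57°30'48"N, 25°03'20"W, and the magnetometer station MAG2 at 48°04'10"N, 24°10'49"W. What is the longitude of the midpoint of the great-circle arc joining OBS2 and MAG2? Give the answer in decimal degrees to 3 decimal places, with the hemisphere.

24.570°W

OBS2: φ = +57.51333°, λ = -25.05556°
MAG2: φ = +48.06944°, λ = -24.18028°
Bx = cos φ₂ cos Δλ = 0.668151,  By = cos φ₂ sin Δλ = 0.010208
φₘ = atan2(sin φ₁ + sin φ₂, √((cos φ₁ + Bx)² + By²)) = 52.79218°
λₘ = λ₁ + atan2(By, cos φ₁ + Bx) = -24.57031°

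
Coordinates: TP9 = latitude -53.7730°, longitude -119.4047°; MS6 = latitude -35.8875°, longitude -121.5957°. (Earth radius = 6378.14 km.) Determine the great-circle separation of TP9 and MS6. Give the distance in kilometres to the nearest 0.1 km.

Δφ = 17.8855°,  Δλ = -2.1910°
a = sin²(Δφ/2) + cos φ₁ cos φ₂ sin²(Δλ/2) = 0.024339
c = 2·arcsin(√a) = 0.313299 rad = 17.9507°
d = R·c = 6378.14 × 0.313299 = 1998.3 km

1998.3 km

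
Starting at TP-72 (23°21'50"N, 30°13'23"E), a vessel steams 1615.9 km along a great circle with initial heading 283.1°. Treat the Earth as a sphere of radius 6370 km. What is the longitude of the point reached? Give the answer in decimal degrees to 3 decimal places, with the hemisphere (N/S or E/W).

TP-72: φ = +23.36389°, λ = +30.22306°
δ = d/R = 1615.9/6370 = 0.253673 rad
φ₂ = arcsin(sin φ₁ cos δ + cos φ₁ sin δ cos θ)
   = arcsin(0.39657·0.96800 + 0.91800·0.25096·0.22665) = 25.85498°
λ₂ = λ₁ + atan2(sin θ sin δ cos φ₁, cos δ − sin φ₁ sin φ₂) = 14.46240°

14.462°E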